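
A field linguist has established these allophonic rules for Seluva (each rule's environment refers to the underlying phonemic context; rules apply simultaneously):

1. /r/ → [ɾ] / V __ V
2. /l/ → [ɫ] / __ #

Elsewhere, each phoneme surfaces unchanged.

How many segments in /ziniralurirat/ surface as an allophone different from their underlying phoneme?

3

Segments that undergo a rule: /r/ → [ɾ] (rule 1); /r/ → [ɾ] (rule 1); /r/ → [ɾ] (rule 1).
All other segments surface unchanged.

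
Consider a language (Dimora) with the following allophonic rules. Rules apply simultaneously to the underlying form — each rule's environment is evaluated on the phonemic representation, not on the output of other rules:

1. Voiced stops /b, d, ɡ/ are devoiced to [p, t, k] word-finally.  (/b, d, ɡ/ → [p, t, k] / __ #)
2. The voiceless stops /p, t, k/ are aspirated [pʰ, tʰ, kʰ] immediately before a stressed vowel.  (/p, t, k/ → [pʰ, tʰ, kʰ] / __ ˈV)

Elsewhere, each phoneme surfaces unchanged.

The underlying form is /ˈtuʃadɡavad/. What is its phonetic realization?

[ˈtʰuʃadɡavat]

/t/ meets the environment for rule 2 (immediately before a stressed vowel) → [tʰ].
/d/ (between /a/ and /ɡ/) is in the target of rule 1 but the environment (word-finally) is not met → [d].
/ɡ/ (between /d/ and /a/) fails the environment for rule 1, so it stays [ɡ].
/d/ (word-final): word-finally, so rule 1 applies → [t].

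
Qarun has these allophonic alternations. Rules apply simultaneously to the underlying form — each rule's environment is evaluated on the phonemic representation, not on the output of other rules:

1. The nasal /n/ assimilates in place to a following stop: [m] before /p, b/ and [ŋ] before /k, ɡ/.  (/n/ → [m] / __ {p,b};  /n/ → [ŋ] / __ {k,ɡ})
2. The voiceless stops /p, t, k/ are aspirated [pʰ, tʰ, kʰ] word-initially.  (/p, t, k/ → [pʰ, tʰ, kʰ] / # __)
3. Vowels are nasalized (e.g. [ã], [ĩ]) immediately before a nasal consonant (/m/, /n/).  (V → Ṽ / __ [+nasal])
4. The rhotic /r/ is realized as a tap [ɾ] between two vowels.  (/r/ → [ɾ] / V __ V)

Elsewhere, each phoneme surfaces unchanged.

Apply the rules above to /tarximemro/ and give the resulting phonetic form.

[tʰarxĩmẽmro]

/t/ (word-initial) occurs word-initially → [tʰ] by rule 2.
/a/ (between /t/ and /r/): rule 3 targets it, but not before a nasal consonant → unchanged [a].
/r/ (between /a/ and /x/): rule 4 targets it, but not between two vowels → unchanged [r].
/x/ (between /r/ and /i/) is unaffected → [x].
Rule 3 applies to /i/ (between /x/ and /m/: before a nasal consonant) → [ĩ].
/m/ (between /i/ and /e/) is unaffected → [m].
/e/ (between /m/ and /m/) occurs before a nasal consonant → [ẽ] by rule 3.
/m/ stays [m].
/r/ (between /m/ and /o/) fails the environment for rule 4, so it stays [r].
/o/ (word-final) is in the target of rule 3 but the environment (before a nasal consonant) is not met → [o].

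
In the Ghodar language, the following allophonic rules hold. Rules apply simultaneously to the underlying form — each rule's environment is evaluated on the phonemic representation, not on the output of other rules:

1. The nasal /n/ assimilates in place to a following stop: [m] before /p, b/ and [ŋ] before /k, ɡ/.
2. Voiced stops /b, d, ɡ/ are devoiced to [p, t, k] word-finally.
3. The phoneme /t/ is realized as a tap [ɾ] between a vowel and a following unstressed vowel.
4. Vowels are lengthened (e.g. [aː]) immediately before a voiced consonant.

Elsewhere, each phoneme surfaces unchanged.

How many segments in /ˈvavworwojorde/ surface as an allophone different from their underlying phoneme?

Segments that undergo a rule: /a/ → [aː] (rule 4); /o/ → [oː] (rule 4); /o/ → [oː] (rule 4); /o/ → [oː] (rule 4).
All other segments surface unchanged.

4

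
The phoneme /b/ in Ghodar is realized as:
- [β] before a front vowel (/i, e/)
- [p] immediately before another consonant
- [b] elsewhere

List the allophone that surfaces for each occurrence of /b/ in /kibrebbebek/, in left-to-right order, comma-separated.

[p], [p], [β], [β]

Occurrence 1 (position 3): immediately before another consonant → [p].
Occurrence 2 (position 6): immediately before another consonant → [p].
Occurrence 3 (position 7): before a front vowel (/i, e/) → [β].
Occurrence 4 (position 9): before a front vowel (/i, e/) → [β].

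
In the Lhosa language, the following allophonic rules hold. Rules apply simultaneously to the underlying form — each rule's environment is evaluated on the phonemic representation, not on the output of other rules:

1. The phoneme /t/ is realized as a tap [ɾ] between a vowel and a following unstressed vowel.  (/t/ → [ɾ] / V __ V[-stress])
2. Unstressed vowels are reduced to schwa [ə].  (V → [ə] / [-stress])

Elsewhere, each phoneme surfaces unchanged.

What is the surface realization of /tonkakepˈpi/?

[tənkəkəpˈpi]

/t/ (word-initial): rule 1 targets it, but not between a vowel and a following unstressed vowel → unchanged [t].
Rule 2 applies to /o/ (between /t/ and /n/: in an unstressed syllable) → [ə].
/n/ (between /o/ and /k/) is unaffected → [n].
/k/ (between /n/ and /a/): no rule targets it → [k].
/a/ — between /k/ and /k/, in an unstressed syllable — surfaces as [ə] (rule 2).
/k/ (between /a/ and /e/) is unaffected → [k].
/e/ — between /k/ and /p/, in an unstressed syllable — surfaces as [ə] (rule 2).
/p/ (between /e/ and /p/): no rule targets it → [p].
/p/ (between /p/ and /i/): no rule targets it → [p].
/i/ (word-final) fails the environment for rule 2, so it stays [i].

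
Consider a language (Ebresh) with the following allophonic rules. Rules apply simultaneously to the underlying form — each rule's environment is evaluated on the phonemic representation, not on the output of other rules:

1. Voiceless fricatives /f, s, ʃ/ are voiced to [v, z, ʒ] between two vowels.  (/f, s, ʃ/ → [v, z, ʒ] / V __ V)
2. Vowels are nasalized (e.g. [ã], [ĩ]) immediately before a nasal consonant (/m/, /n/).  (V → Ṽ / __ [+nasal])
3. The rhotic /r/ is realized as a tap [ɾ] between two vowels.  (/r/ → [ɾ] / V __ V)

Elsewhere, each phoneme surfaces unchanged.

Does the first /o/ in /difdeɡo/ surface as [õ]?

No

/o/ (word-final) is in the target of rule 2 but the environment (before a nasal consonant) is not met → [o].
The actual realization is [o], not [õ].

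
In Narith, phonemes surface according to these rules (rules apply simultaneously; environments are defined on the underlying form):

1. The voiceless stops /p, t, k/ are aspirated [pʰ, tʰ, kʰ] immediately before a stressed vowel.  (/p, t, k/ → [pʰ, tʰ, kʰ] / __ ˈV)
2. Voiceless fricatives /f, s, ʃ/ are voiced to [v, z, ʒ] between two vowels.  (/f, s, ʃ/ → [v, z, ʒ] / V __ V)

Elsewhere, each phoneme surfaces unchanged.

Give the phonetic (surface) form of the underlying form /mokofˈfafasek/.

/m/ (word-initial) is unaffected → [m].
/o/ (between /m/ and /k/): no rule targets it → [o].
/k/ — between /o/ and /o/; rule 1 does not apply here → [k].
/o/ (between /k/ and /f/): no rule targets it → [o].
/f/ (between /o/ and /f/) is in the target of rule 2 but the environment (between two vowels) is not met → [f].
/f/ (between /f/ and /a/) fails the environment for rule 2, so it stays [f].
/a/ (between /f/ and /f/) is unaffected → [a].
/f/ meets the environment for rule 2 (between two vowels) → [v].
/a/ (between /f/ and /s/) is unaffected → [a].
/s/ — between /a/ and /e/, between two vowels — surfaces as [z] (rule 2).
/e/ — not in any rule's target class → [e].
/k/ (word-final): rule 1 targets it, but not immediately before a stressed vowel → unchanged [k].

[mokofˈfavazek]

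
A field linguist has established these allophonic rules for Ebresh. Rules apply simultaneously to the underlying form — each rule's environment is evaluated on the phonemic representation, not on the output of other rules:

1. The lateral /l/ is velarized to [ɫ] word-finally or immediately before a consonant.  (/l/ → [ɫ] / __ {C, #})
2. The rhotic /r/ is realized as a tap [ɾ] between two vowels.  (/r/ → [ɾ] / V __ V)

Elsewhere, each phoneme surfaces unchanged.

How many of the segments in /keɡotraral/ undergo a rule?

2

Segments that undergo a rule: /r/ → [ɾ] (rule 2); /l/ → [ɫ] (rule 1).
All other segments surface unchanged.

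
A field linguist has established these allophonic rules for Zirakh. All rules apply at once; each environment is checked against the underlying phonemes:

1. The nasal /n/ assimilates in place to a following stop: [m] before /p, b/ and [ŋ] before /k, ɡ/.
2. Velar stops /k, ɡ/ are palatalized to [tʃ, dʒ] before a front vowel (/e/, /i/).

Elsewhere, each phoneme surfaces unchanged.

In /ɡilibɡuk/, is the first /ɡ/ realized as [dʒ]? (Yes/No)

Yes

/ɡ/ meets the environment for rule 2 (before a front vowel) → [dʒ].
The actual realization is [dʒ], which matches [dʒ].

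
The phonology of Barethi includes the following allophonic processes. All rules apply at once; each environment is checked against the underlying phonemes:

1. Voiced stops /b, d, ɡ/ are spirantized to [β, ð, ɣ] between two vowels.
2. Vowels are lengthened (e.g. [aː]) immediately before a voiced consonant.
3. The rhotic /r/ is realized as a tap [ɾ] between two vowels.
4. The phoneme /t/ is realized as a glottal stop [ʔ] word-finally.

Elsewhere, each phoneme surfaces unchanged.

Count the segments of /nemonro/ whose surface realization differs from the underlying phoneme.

Segments that undergo a rule: /e/ → [eː] (rule 2); /o/ → [oː] (rule 2).
All other segments surface unchanged.

2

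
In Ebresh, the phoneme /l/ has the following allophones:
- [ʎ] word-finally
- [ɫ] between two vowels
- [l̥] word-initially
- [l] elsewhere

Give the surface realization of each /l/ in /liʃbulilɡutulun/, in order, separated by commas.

[l̥], [ɫ], [l], [ɫ]

Occurrence 1 (position 1): word-initially → [l̥].
Occurrence 2 (position 6): between two vowels → [ɫ].
Occurrence 3 (position 8): no conditioning environment matches → elsewhere allophone [l].
Occurrence 4 (position 13): between two vowels → [ɫ].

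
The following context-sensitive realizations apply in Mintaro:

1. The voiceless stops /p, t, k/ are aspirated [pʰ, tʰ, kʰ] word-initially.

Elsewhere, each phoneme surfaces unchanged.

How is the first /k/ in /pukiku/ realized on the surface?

[k]

/k/ — between /u/ and /i/; rule 1 does not apply here → [k].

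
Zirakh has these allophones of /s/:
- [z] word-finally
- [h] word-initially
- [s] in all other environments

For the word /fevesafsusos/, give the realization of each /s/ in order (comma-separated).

[s], [s], [s], [z]

Occurrence 1 (position 5): no conditioning environment matches → elsewhere allophone [s].
Occurrence 2 (position 8): no conditioning environment matches → elsewhere allophone [s].
Occurrence 3 (position 10): no conditioning environment matches → elsewhere allophone [s].
Occurrence 4 (position 12): word-finally → [z].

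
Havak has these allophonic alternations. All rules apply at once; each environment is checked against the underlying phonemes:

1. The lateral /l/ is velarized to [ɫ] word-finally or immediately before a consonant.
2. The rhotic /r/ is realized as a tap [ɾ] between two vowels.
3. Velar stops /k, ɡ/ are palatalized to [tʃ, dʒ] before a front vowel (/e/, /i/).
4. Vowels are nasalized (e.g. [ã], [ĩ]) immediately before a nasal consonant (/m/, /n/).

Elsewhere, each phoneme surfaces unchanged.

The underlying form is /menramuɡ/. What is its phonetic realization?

/e/ (between /m/ and /n/) occurs before a nasal consonant → [ẽ] by rule 4.
/r/ (between /n/ and /a/): rule 2 targets it, but not between two vowels → unchanged [r].
Rule 4 applies to /a/ (between /r/ and /m/: before a nasal consonant) → [ã].
/u/ (between /m/ and /ɡ/) is in the target of rule 4 but the environment (before a nasal consonant) is not met → [u].
/ɡ/ (word-final) is in the target of rule 3 but the environment (before a front vowel) is not met → [ɡ].

[mẽnrãmuɡ]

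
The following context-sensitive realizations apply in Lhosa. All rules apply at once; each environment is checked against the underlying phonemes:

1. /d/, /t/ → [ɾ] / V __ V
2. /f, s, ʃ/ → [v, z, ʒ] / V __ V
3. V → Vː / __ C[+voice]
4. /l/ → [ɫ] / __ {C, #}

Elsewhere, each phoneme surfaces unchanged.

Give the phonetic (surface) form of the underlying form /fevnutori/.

[feːvnuɾoːri]

/f/ — word-initial; rule 2 does not apply here → [f].
/e/ (between /f/ and /v/) occurs before a voiced consonant → [eː] by rule 3.
/v/ — not in any rule's target class → [v].
/n/ stays [n].
/u/ (between /n/ and /t/) is in the target of rule 3 but the environment (before a voiced consonant) is not met → [u].
Rule 1 applies to /t/ (between /u/ and /o/: between two vowels) → [ɾ].
/o/ meets the environment for rule 3 (before a voiced consonant) → [oː].
/r/ (between /o/ and /i/) is unaffected → [r].
/i/ (word-final) fails the environment for rule 3, so it stays [i].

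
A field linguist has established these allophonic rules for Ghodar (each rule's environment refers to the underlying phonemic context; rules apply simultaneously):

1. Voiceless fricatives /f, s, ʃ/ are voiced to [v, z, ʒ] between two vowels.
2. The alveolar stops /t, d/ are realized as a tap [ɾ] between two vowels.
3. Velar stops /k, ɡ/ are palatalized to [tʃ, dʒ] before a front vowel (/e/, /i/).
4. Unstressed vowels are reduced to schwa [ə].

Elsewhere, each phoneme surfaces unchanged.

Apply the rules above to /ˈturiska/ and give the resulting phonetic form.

/t/ (word-initial) fails the environment for rule 2, so it stays [t].
/u/ — between /t/ and /r/; rule 4 does not apply here → [u].
/r/ (between /u/ and /i/): no rule targets it → [r].
/i/ — between /r/ and /s/, in an unstressed syllable — surfaces as [ə] (rule 4).
/s/ (between /i/ and /k/) fails the environment for rule 1, so it stays [s].
/k/ — between /s/ and /a/; rule 3 does not apply here → [k].
/a/ (word-final) occurs in an unstressed syllable → [ə] by rule 4.

[ˈturəskə]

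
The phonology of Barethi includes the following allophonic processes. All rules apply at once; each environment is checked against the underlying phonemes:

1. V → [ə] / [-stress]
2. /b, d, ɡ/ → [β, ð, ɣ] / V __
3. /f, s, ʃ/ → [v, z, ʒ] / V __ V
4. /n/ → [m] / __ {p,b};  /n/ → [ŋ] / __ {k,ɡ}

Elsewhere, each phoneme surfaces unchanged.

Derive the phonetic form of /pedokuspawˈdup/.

/p/ (word-initial): no rule targets it → [p].
/e/ (between /p/ and /d/) occurs in an unstressed syllable → [ə] by rule 1.
Rule 2 applies to /d/ (between /e/ and /o/: immediately after a vowel) → [ð].
/o/ (between /d/ and /k/) occurs in an unstressed syllable → [ə] by rule 1.
/k/ — not in any rule's target class → [k].
/u/ — between /k/ and /s/, in an unstressed syllable — surfaces as [ə] (rule 1).
/s/ (between /u/ and /p/) fails the environment for rule 3, so it stays [s].
/p/ stays [p].
/a/ (between /p/ and /w/): in an unstressed syllable, so rule 1 applies → [ə].
/w/ (between /a/ and /d/): no rule targets it → [w].
/d/ (between /w/ and /u/) is in the target of rule 2 but the environment (immediately after a vowel) is not met → [d].
/u/ (between /d/ and /p/): rule 1 targets it, but not in an unstressed syllable → unchanged [u].
/p/ — not in any rule's target class → [p].

[pəðəkəspəwˈdup]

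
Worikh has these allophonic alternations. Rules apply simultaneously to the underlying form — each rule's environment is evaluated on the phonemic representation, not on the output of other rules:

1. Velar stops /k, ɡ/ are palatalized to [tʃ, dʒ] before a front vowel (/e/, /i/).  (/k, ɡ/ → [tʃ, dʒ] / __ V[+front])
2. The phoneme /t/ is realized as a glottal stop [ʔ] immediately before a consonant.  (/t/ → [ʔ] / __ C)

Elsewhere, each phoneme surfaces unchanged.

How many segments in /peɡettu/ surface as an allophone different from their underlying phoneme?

2

Segments that undergo a rule: /ɡ/ → [dʒ] (rule 1); /t/ → [ʔ] (rule 2).
All other segments surface unchanged.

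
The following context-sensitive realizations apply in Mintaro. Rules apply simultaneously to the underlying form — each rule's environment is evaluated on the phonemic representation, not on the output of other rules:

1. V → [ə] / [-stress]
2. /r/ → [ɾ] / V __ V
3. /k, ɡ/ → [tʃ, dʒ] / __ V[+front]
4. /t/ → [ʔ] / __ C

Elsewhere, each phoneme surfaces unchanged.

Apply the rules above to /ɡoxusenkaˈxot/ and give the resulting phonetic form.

[ɡəxəsənkəˈxot]

/ɡ/ — word-initial; rule 3 does not apply here → [ɡ].
/o/ — between /ɡ/ and /x/, in an unstressed syllable — surfaces as [ə] (rule 1).
/x/ — not in any rule's target class → [x].
/u/ — between /x/ and /s/, in an unstressed syllable — surfaces as [ə] (rule 1).
/s/ stays [s].
/e/ meets the environment for rule 1 (in an unstressed syllable) → [ə].
/n/ — not in any rule's target class → [n].
/k/ (between /n/ and /a/) is in the target of rule 3 but the environment (before a front vowel) is not met → [k].
/a/ meets the environment for rule 1 (in an unstressed syllable) → [ə].
/x/ (between /a/ and /o/): no rule targets it → [x].
/o/ — between /x/ and /t/; rule 1 does not apply here → [o].
/t/ (word-final) is in the target of rule 4 but the environment (immediately before a consonant) is not met → [t].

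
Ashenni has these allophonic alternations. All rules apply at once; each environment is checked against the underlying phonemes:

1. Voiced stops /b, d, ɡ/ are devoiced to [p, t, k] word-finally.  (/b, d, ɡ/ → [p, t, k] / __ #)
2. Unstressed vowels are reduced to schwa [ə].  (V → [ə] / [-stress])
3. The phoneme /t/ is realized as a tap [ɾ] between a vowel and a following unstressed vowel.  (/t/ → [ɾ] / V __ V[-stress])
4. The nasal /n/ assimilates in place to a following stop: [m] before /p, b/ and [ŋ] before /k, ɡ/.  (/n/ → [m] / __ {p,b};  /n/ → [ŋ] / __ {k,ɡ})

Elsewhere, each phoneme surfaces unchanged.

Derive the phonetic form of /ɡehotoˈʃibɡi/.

/ɡ/ — word-initial; rule 1 does not apply here → [ɡ].
Rule 2 applies to /e/ (between /ɡ/ and /h/: in an unstressed syllable) → [ə].
/h/ (between /e/ and /o/): no rule targets it → [h].
/o/ (between /h/ and /t/): in an unstressed syllable, so rule 2 applies → [ə].
/t/ meets the environment for rule 3 (between a vowel and a following unstressed vowel) → [ɾ].
Rule 2 applies to /o/ (between /t/ and /ʃ/: in an unstressed syllable) → [ə].
/ʃ/ (between /o/ and /i/): no rule targets it → [ʃ].
/i/ (between /ʃ/ and /b/) is in the target of rule 2 but the environment (in an unstressed syllable) is not met → [i].
/b/ (between /i/ and /ɡ/) is in the target of rule 1 but the environment (word-finally) is not met → [b].
/ɡ/ (between /b/ and /i/): rule 1 targets it, but not word-finally → unchanged [ɡ].
/i/ — word-final, in an unstressed syllable — surfaces as [ə] (rule 2).

[ɡəhəɾəˈʃibɡə]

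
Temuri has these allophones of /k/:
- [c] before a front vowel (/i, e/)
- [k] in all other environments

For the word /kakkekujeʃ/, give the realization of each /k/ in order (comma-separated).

Occurrence 1 (position 1): no conditioning environment matches → elsewhere allophone [k].
Occurrence 2 (position 3): no conditioning environment matches → elsewhere allophone [k].
Occurrence 3 (position 4): before a front vowel → [c].
Occurrence 4 (position 6): no conditioning environment matches → elsewhere allophone [k].

[k], [k], [c], [k]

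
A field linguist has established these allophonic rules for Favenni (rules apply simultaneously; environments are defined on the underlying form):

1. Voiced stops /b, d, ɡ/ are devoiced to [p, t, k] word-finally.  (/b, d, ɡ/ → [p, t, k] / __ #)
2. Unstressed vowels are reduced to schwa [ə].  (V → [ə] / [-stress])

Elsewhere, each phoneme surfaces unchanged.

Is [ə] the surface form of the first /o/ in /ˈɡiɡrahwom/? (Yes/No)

Yes

Rule 2 applies to /o/ (between /w/ and /m/: in an unstressed syllable) → [ə].
The actual realization is [ə], which matches [ə].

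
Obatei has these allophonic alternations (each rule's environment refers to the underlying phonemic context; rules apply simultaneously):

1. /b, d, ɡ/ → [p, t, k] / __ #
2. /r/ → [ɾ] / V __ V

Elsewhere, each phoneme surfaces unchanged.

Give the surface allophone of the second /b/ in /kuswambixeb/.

/b/ (word-final): word-finally, so rule 1 applies → [p].

[p]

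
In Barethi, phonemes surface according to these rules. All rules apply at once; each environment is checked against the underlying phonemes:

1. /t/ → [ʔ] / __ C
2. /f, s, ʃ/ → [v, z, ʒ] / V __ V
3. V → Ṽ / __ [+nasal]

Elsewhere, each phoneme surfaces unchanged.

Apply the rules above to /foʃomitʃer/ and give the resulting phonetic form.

[foʒõmiʔʃer]

/f/ (word-initial) is in the target of rule 2 but the environment (between two vowels) is not met → [f].
/o/ (between /f/ and /ʃ/) fails the environment for rule 3, so it stays [o].
/ʃ/ (between /o/ and /o/) occurs between two vowels → [ʒ] by rule 2.
Rule 3 applies to /o/ (between /ʃ/ and /m/: before a nasal consonant) → [õ].
/m/ stays [m].
/i/ — between /m/ and /t/; rule 3 does not apply here → [i].
/t/ (between /i/ and /ʃ/) occurs immediately before a consonant → [ʔ] by rule 1.
/ʃ/ (between /t/ and /e/) is in the target of rule 2 but the environment (between two vowels) is not met → [ʃ].
/e/ (between /ʃ/ and /r/): rule 3 targets it, but not before a nasal consonant → unchanged [e].
/r/ (word-final) is unaffected → [r].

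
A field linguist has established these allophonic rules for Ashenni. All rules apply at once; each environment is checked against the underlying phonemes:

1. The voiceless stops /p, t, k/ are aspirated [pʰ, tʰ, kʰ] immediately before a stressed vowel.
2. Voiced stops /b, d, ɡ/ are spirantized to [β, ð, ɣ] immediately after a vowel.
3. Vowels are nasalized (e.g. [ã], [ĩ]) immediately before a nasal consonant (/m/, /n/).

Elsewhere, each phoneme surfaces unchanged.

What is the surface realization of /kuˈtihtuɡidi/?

/k/ — word-initial; rule 1 does not apply here → [k].
/u/ — between /k/ and /t/; rule 3 does not apply here → [u].
/t/ — between /u/ and /i/, immediately before a stressed vowel — surfaces as [tʰ] (rule 1).
/i/ — between /t/ and /h/; rule 3 does not apply here → [i].
/t/ (between /h/ and /u/): rule 1 targets it, but not immediately before a stressed vowel → unchanged [t].
/u/ (between /t/ and /ɡ/) is in the target of rule 3 but the environment (before a nasal consonant) is not met → [u].
/ɡ/ meets the environment for rule 2 (immediately after a vowel) → [ɣ].
/i/ (between /ɡ/ and /d/) is in the target of rule 3 but the environment (before a nasal consonant) is not met → [i].
/d/ — between /i/ and /i/, immediately after a vowel — surfaces as [ð] (rule 2).
/i/ (word-final) is in the target of rule 3 but the environment (before a nasal consonant) is not met → [i].

[kuˈtʰihtuɣiði]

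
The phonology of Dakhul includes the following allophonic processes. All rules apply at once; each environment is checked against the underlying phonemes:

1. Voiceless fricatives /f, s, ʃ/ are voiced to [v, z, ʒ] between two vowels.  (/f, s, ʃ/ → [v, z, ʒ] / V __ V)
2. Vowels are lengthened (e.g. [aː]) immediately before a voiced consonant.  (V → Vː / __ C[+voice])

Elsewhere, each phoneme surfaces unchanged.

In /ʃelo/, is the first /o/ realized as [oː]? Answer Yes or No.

No

/o/ (word-final) fails the environment for rule 2, so it stays [o].
The actual realization is [o], not [oː].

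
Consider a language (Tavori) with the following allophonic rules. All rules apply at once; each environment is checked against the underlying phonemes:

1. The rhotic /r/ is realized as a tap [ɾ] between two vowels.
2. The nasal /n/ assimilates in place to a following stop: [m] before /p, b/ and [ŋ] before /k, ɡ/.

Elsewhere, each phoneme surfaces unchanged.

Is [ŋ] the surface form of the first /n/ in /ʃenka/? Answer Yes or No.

Yes

/n/ meets the environment for rule 2 (before a labial or velar stop) → [ŋ].
The actual realization is [ŋ], which matches [ŋ].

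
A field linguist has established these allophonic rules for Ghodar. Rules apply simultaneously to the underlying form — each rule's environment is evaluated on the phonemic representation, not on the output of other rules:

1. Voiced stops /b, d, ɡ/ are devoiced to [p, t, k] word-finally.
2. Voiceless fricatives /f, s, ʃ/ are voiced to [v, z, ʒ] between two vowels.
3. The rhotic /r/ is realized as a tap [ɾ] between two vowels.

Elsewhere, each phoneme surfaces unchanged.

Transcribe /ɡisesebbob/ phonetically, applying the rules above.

[ɡizezebbop]

/ɡ/ (word-initial): rule 1 targets it, but not word-finally → unchanged [ɡ].
/i/ stays [i].
Rule 2 applies to /s/ (between /i/ and /e/: between two vowels) → [z].
/e/ stays [e].
/s/ meets the environment for rule 2 (between two vowels) → [z].
/e/ (between /s/ and /b/) is unaffected → [e].
/b/ (between /e/ and /b/): rule 1 targets it, but not word-finally → unchanged [b].
/b/ (between /b/ and /o/): rule 1 targets it, but not word-finally → unchanged [b].
/o/ (between /b/ and /b/): no rule targets it → [o].
Rule 1 applies to /b/ (word-final: word-finally) → [p].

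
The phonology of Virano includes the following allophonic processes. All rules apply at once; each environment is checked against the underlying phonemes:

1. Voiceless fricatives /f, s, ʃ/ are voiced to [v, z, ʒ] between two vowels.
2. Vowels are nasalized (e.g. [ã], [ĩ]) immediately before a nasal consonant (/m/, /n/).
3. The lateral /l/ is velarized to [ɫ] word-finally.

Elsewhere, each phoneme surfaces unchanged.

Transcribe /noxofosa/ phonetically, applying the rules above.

[noxovoza]

/n/ — not in any rule's target class → [n].
/o/ (between /n/ and /x/) fails the environment for rule 2, so it stays [o].
/x/ stays [x].
/o/ (between /x/ and /f/): rule 2 targets it, but not before a nasal consonant → unchanged [o].
/f/ meets the environment for rule 1 (between two vowels) → [v].
/o/ — between /f/ and /s/; rule 2 does not apply here → [o].
/s/ (between /o/ and /a/): between two vowels, so rule 1 applies → [z].
/a/ (word-final): rule 2 targets it, but not before a nasal consonant → unchanged [a].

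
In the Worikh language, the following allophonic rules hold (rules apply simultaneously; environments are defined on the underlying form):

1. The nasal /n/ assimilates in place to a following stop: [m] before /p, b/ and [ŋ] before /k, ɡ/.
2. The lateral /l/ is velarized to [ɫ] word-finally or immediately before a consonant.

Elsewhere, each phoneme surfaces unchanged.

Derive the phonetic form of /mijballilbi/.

[mijbaɫliɫbi]

/m/ — not in any rule's target class → [m].
/i/ (between /m/ and /j/) is unaffected → [i].
/j/ stays [j].
/b/ stays [b].
/a/ — not in any rule's target class → [a].
/l/ (between /a/ and /l/) occurs word-finally or immediately before a consonant → [ɫ] by rule 2.
/l/ (between /l/ and /i/): rule 2 targets it, but not word-finally or immediately before a consonant → unchanged [l].
/i/ (between /l/ and /l/): no rule targets it → [i].
Rule 2 applies to /l/ (between /i/ and /b/: word-finally or immediately before a consonant) → [ɫ].
/b/ stays [b].
/i/ stays [i].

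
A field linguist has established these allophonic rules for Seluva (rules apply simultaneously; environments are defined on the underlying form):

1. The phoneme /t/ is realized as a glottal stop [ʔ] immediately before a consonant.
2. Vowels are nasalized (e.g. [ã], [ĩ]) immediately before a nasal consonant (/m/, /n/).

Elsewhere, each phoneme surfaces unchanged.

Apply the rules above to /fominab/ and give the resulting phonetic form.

[fõmĩnab]

/f/ (word-initial) is unaffected → [f].
/o/ (between /f/ and /m/) occurs before a nasal consonant → [õ] by rule 2.
/m/ (between /o/ and /i/): no rule targets it → [m].
Rule 2 applies to /i/ (between /m/ and /n/: before a nasal consonant) → [ĩ].
/n/ (between /i/ and /a/) is unaffected → [n].
/a/ (between /n/ and /b/) is in the target of rule 2 but the environment (before a nasal consonant) is not met → [a].
/b/ stays [b].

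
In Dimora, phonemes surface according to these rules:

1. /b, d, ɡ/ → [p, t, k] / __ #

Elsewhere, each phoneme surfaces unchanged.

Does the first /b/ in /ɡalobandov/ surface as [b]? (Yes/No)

/b/ — between /o/ and /a/; rule 1 does not apply here → [b].
The actual realization is [b], which matches [b].

Yes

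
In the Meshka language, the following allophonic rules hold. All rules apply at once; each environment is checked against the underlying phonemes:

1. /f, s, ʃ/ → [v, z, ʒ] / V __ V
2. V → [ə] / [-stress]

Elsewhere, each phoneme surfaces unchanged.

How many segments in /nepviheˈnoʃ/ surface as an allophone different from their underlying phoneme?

3

Segments that undergo a rule: /e/ → [ə] (rule 2); /i/ → [ə] (rule 2); /e/ → [ə] (rule 2).
All other segments surface unchanged.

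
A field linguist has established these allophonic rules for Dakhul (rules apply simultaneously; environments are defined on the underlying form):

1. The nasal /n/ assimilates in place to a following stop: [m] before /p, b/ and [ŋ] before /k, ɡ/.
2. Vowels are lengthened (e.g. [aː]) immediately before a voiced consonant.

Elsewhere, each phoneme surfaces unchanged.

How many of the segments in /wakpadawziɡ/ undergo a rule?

Segments that undergo a rule: /a/ → [aː] (rule 2); /a/ → [aː] (rule 2); /i/ → [iː] (rule 2).
All other segments surface unchanged.

3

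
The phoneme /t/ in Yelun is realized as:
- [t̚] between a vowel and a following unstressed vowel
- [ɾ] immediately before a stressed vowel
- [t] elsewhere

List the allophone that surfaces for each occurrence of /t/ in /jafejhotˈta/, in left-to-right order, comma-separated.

Occurrence 1 (position 8): no conditioning environment matches → elsewhere allophone [t].
Occurrence 2 (position 9): immediately before a stressed vowel → [ɾ].

[t], [ɾ]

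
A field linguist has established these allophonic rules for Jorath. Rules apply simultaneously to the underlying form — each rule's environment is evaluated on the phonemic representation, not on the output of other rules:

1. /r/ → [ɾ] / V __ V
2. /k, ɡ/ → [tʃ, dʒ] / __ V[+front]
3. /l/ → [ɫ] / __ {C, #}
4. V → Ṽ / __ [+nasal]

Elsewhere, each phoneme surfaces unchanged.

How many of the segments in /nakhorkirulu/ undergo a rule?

Segments that undergo a rule: /k/ → [tʃ] (rule 2); /r/ → [ɾ] (rule 1).
All other segments surface unchanged.

2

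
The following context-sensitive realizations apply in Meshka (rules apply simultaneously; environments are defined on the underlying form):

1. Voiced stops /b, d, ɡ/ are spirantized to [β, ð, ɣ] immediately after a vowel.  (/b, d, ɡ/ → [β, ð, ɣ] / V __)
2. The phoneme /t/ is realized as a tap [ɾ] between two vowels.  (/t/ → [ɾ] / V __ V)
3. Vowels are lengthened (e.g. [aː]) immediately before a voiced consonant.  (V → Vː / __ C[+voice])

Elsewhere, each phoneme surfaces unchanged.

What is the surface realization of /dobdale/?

/d/ — word-initial; rule 1 does not apply here → [d].
/o/ (between /d/ and /b/): before a voiced consonant, so rule 3 applies → [oː].
/b/ — between /o/ and /d/, immediately after a vowel — surfaces as [β] (rule 1).
/d/ (between /b/ and /a/): rule 1 targets it, but not immediately after a vowel → unchanged [d].
/a/ — between /d/ and /l/, before a voiced consonant — surfaces as [aː] (rule 3).
/l/ — not in any rule's target class → [l].
/e/ (word-final) fails the environment for rule 3, so it stays [e].

[doːβdaːle]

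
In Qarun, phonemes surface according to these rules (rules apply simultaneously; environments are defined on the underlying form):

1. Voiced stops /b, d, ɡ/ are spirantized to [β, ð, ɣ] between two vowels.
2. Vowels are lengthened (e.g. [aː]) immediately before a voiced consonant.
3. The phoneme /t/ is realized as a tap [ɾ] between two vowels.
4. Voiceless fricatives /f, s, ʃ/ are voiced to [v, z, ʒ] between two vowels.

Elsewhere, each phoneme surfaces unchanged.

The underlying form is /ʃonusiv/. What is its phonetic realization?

[ʃoːnuziːv]

/ʃ/ — word-initial; rule 4 does not apply here → [ʃ].
/o/ (between /ʃ/ and /n/): before a voiced consonant, so rule 2 applies → [oː].
/u/ (between /n/ and /s/) fails the environment for rule 2, so it stays [u].
/s/ — between /u/ and /i/, between two vowels — surfaces as [z] (rule 4).
/i/ meets the environment for rule 2 (before a voiced consonant) → [iː].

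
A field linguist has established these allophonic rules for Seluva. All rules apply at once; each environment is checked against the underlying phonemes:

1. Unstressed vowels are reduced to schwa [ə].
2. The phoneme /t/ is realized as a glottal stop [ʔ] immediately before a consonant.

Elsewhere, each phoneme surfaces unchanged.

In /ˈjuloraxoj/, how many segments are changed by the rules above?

Segments that undergo a rule: /o/ → [ə] (rule 1); /a/ → [ə] (rule 1); /o/ → [ə] (rule 1).
All other segments surface unchanged.

3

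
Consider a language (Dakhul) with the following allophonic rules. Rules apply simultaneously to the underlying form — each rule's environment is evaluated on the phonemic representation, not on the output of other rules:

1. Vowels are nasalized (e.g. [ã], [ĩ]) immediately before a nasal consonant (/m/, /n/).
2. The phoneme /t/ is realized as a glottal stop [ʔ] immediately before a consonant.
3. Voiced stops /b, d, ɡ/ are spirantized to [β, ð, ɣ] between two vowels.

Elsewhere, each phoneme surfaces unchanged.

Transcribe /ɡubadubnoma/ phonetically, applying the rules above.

/ɡ/ (word-initial) is in the target of rule 3 but the environment (between two vowels) is not met → [ɡ].
/u/ (between /ɡ/ and /b/) is in the target of rule 1 but the environment (before a nasal consonant) is not met → [u].
/b/ (between /u/ and /a/) occurs between two vowels → [β] by rule 3.
/a/ (between /b/ and /d/): rule 1 targets it, but not before a nasal consonant → unchanged [a].
Rule 3 applies to /d/ (between /a/ and /u/: between two vowels) → [ð].
/u/ (between /d/ and /b/): rule 1 targets it, but not before a nasal consonant → unchanged [u].
/b/ — between /u/ and /n/; rule 3 does not apply here → [b].
/n/ stays [n].
/o/ — between /n/ and /m/, before a nasal consonant — surfaces as [õ] (rule 1).
/m/ (between /o/ and /a/): no rule targets it → [m].
/a/ (word-final) fails the environment for rule 1, so it stays [a].

[ɡuβaðubnõma]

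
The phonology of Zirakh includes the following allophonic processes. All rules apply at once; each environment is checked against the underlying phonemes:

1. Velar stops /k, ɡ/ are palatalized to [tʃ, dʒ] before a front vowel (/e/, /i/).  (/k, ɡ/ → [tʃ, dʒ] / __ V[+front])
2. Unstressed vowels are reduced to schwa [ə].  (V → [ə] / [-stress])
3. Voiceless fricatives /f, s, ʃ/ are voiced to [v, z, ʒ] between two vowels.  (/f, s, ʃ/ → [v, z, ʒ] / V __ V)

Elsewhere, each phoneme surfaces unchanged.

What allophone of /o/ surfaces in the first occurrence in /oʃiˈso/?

/o/ (word-initial): in an unstressed syllable, so rule 2 applies → [ə].

[ə]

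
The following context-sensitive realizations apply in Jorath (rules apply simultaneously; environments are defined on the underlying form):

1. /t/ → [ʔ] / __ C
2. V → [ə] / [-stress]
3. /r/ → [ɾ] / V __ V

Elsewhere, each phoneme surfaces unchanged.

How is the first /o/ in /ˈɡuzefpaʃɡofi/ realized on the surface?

/o/ (between /ɡ/ and /f/): in an unstressed syllable, so rule 2 applies → [ə].

[ə]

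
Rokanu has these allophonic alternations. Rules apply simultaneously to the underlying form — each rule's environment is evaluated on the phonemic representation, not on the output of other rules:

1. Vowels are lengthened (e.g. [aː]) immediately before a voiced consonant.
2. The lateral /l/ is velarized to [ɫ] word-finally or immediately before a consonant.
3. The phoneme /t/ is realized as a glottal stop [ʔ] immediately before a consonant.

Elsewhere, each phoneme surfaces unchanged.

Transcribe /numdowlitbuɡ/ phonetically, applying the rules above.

/n/ — not in any rule's target class → [n].
/u/ (between /n/ and /m/): before a voiced consonant, so rule 1 applies → [uː].
/m/ (between /u/ and /d/): no rule targets it → [m].
/d/ — not in any rule's target class → [d].
/o/ — between /d/ and /w/, before a voiced consonant — surfaces as [oː] (rule 1).
/w/ stays [w].
/l/ (between /w/ and /i/): rule 2 targets it, but not word-finally or immediately before a consonant → unchanged [l].
/i/ (between /l/ and /t/) is in the target of rule 1 but the environment (before a voiced consonant) is not met → [i].
/t/ meets the environment for rule 3 (immediately before a consonant) → [ʔ].
/b/ stays [b].
Rule 1 applies to /u/ (between /b/ and /ɡ/: before a voiced consonant) → [uː].
/ɡ/ — not in any rule's target class → [ɡ].

[nuːmdoːwliʔbuːɡ]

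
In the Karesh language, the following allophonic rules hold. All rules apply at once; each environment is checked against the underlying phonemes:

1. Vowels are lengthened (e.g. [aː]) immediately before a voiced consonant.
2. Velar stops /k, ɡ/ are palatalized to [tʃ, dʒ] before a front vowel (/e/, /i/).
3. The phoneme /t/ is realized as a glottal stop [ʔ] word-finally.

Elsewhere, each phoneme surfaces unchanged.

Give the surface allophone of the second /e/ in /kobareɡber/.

[eː]

/e/ (between /b/ and /r/): before a voiced consonant, so rule 1 applies → [eː].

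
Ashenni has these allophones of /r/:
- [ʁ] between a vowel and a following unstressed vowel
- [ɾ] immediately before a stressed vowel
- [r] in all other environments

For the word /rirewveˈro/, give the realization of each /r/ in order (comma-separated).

[r], [ʁ], [ɾ]

Occurrence 1 (position 1): no conditioning environment matches → elsewhere allophone [r].
Occurrence 2 (position 3): between a vowel and a following unstressed vowel → [ʁ].
Occurrence 3 (position 8): immediately before a stressed vowel → [ɾ].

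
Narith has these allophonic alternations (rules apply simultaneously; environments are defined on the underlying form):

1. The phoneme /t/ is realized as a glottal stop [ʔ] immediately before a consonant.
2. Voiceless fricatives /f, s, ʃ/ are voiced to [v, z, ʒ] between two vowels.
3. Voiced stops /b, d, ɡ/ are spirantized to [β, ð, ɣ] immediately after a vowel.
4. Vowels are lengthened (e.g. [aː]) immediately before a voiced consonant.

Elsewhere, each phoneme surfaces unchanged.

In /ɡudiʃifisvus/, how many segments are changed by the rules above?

4

Segments that undergo a rule: /u/ → [uː] (rule 4); /d/ → [ð] (rule 3); /ʃ/ → [ʒ] (rule 2); /f/ → [v] (rule 2).
All other segments surface unchanged.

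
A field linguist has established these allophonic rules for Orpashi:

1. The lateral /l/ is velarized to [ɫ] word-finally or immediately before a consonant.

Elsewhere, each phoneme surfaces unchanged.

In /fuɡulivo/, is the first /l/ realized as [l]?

Yes

/l/ (between /u/ and /i/): rule 1 targets it, but not word-finally or immediately before a consonant → unchanged [l].
The actual realization is [l], which matches [l].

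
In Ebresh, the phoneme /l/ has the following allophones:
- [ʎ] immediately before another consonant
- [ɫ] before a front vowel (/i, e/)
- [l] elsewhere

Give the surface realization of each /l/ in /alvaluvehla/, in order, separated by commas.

Occurrence 1 (position 2): immediately before another consonant → [ʎ].
Occurrence 2 (position 5): no conditioning environment matches → elsewhere allophone [l].
Occurrence 3 (position 10): no conditioning environment matches → elsewhere allophone [l].

[ʎ], [l], [l]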